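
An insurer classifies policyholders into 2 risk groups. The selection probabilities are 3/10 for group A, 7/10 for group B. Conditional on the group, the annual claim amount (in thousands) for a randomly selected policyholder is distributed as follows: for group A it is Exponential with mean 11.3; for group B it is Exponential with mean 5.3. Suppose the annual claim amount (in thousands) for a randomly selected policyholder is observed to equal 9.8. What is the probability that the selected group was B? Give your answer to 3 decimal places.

Likelihoods f(9.8 | ·): A: 0.0371772; B: 0.0296954.
Posterior ∝ prior × likelihood. Numerator for B: 0.7·0.0296954 = 0.0207868.
Normalizing constant: 0.3·0.0371772 + 0.7·0.0296954 = 0.0319399.
P(B | observation) = 0.0207868 / 0.0319399 = 0.650808.

0.651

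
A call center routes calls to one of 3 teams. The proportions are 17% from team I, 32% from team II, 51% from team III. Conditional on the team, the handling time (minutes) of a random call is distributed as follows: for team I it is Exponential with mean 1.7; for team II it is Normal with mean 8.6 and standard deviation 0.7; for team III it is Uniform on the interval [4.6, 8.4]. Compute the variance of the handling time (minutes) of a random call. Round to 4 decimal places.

6.5691

Per component, I: μ=1.7, E[X²]=5.78; II: μ=8.6, E[X²]=74.45; III: μ=6.5, E[X²]=43.4533.
E[X] = 0.17·1.7 + 0.32·8.6 + 0.51·6.5 = 6.356.
E[X²] = 0.17·5.78 + 0.32·74.45 + 0.51·43.4533 = 46.9678.
Var(X) = E[X²] − (E[X])² = 46.9678 − 40.3987 = 6.56906.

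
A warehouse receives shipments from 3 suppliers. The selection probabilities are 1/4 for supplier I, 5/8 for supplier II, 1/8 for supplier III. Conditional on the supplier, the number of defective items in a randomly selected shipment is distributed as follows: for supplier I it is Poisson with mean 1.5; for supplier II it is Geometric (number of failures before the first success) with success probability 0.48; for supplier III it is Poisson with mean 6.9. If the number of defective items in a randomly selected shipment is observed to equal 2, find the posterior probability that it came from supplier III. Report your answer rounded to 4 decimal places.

0.0204

Likelihoods P(X=2 | ·): I: 0.251021; II: 0.129792; III: 0.0239903.
Posterior ∝ prior × likelihood. Numerator for III: 0.125·0.0239903 = 0.00299879.
Normalizing constant: 0.25·0.251021 + 0.625·0.129792 + 0.125·0.0239903 = 0.146874.
P(III | observation) = 0.00299879 / 0.146874 = 0.0204174.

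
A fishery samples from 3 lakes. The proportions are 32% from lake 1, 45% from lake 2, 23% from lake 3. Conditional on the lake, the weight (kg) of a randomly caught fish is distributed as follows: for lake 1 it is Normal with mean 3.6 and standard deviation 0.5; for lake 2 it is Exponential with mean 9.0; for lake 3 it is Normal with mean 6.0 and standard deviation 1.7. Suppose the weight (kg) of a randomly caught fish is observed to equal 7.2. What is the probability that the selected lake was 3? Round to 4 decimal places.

0.6519

Likelihoods f(7.2 | ·): 1: 4.41598e-12; 2: 0.0499254; 3: 0.182921.
Posterior ∝ prior × likelihood. Numerator for 3: 0.23·0.182921 = 0.0420718.
Normalizing constant: 0.32·4.41598e-12 + 0.45·0.0499254 + 0.23·0.182921 = 0.0645382.
P(3 | observation) = 0.0420718 / 0.0645382 = 0.651889.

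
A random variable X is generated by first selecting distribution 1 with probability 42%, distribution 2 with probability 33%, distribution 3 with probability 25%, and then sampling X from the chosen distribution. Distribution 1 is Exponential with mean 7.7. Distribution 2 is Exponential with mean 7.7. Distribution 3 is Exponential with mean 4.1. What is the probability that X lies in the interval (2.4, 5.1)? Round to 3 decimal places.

0.230

Conditional on each component, P(2.4 < X < 5.1): 1: 0.216565; 2: 0.216565; 3: 0.268645.
By total probability, P(2.4 < X < 5.1) = 0.42·0.216565 + 0.33·0.216565 + 0.25·0.268645 = 0.229585.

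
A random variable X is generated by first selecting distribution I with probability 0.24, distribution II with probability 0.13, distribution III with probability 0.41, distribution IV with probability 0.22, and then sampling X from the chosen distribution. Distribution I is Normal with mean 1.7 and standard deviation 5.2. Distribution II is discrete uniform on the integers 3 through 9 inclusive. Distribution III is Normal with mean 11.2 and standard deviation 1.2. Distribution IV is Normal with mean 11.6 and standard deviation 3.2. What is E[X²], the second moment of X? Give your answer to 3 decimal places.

For each component E[X²] = Var + (mean)², giving I: 29.93; II: 40; III: 126.88; IV: 144.8.
Overall E[X²] = 0.24·29.93 + 0.13·40 + 0.41·126.88 + 0.22·144.8 = 96.26.

96.260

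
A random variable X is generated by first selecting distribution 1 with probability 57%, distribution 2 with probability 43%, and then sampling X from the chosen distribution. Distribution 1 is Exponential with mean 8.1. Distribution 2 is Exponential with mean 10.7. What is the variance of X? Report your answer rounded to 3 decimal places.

Per component, 1: μ=8.1, E[X²]=131.22; 2: μ=10.7, E[X²]=228.98.
E[X] = 0.57·8.1 + 0.43·10.7 = 9.218.
E[X²] = 0.57·131.22 + 0.43·228.98 = 173.257.
Var(X) = E[X²] − (E[X])² = 173.257 − 84.9715 = 88.2853.

88.285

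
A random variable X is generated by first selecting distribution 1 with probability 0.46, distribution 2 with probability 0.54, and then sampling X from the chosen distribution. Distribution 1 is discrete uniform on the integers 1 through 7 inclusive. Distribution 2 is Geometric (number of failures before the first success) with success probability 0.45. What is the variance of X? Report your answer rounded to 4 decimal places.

5.2233

Per component, 1: μ=4, E[X²]=20; 2: μ=1.22222, E[X²]=4.20988.
E[X] = 0.46·4 + 0.54·1.22222 = 2.5.
E[X²] = 0.46·20 + 0.54·4.20988 = 11.4733.
Var(X) = E[X²] − (E[X])² = 11.4733 − 6.25 = 5.22333.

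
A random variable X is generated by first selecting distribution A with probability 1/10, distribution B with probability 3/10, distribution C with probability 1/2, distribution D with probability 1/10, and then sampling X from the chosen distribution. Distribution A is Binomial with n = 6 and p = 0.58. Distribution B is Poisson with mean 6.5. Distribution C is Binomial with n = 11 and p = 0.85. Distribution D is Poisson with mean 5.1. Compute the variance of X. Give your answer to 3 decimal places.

7.510

Per component, A: μ=3.48, E[X²]=13.572; B: μ=6.5, E[X²]=48.75; C: μ=9.35, E[X²]=88.825; D: μ=5.1, E[X²]=31.11.
E[X] = 0.1·3.48 + 0.3·6.5 + 0.5·9.35 + 0.1·5.1 = 7.483.
E[X²] = 0.1·13.572 + 0.3·48.75 + 0.5·88.825 + 0.1·31.11 = 63.5057.
Var(X) = E[X²] − (E[X])² = 63.5057 − 55.9953 = 7.51041.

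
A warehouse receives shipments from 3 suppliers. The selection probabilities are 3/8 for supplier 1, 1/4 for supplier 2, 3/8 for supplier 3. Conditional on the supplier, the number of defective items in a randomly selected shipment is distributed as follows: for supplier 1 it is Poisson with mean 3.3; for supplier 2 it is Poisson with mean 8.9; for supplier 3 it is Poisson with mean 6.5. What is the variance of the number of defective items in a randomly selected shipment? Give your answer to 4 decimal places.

10.8200

Per component, 1: μ=3.3, E[X²]=14.19; 2: μ=8.9, E[X²]=88.11; 3: μ=6.5, E[X²]=48.75.
E[X] = 0.375·3.3 + 0.25·8.9 + 0.375·6.5 = 5.9.
E[X²] = 0.375·14.19 + 0.25·88.11 + 0.375·48.75 = 45.63.
Var(X) = E[X²] − (E[X])² = 45.63 − 34.81 = 10.82.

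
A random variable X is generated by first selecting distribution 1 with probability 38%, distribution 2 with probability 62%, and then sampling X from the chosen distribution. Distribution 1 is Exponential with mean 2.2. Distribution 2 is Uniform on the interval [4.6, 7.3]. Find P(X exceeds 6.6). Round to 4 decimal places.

0.1797

Conditional on each component, P(X > 6.6): 1: 0.0497871; 2: 0.259259.
By total probability, P(X > 6.6) = 0.38·0.0497871 + 0.62·0.259259 = 0.17966.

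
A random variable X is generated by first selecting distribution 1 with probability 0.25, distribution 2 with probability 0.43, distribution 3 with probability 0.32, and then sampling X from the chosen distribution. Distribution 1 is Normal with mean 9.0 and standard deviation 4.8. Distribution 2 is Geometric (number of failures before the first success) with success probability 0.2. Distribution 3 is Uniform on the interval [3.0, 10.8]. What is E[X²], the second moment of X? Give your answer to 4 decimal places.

For each component E[X²] = Var + (mean)², giving 1: 104.04; 2: 36; 3: 52.68.
Overall E[X²] = 0.25·104.04 + 0.43·36 + 0.32·52.68 = 58.3476.

58.3476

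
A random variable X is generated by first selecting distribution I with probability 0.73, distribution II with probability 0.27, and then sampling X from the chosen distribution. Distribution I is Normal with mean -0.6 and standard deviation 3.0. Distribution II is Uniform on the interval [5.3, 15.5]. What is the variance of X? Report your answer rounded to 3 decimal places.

32.760

Per component, I: μ=-0.6, E[X²]=9.36; II: μ=10.4, E[X²]=116.83.
E[X] = 0.73·-0.6 + 0.27·10.4 = 2.37.
E[X²] = 0.73·9.36 + 0.27·116.83 = 38.3769.
Var(X) = E[X²] − (E[X])² = 38.3769 − 5.6169 = 32.76.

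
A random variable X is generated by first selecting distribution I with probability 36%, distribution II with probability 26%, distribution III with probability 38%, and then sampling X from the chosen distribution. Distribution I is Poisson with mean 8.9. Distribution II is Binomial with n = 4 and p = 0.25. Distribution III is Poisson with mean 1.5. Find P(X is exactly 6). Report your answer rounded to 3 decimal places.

Conditional on each component, P(X = 6): I: 0.0941427; II: 0; III: 0.00352999.
By total probability, P(X = 6) = 0.36·0.0941427 + 0.26·0 + 0.38·0.00352999 = 0.0352328.

0.035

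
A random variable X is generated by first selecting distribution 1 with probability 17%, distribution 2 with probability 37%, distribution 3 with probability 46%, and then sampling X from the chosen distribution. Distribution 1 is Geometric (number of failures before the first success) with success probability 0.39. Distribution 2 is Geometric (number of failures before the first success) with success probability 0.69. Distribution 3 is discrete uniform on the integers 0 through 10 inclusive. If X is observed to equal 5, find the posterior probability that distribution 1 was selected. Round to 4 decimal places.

Likelihoods P(X=5 | ·): 1: 0.0329393; 2: 0.00197541; 3: 0.0909091.
Posterior ∝ prior × likelihood. Numerator for 1: 0.17·0.0329393 = 0.00559967.
Normalizing constant: 0.17·0.0329393 + 0.37·0.00197541 + 0.46·0.0909091 = 0.0481488.
P(1 | observation) = 0.00559967 / 0.0481488 = 0.116299.

0.1163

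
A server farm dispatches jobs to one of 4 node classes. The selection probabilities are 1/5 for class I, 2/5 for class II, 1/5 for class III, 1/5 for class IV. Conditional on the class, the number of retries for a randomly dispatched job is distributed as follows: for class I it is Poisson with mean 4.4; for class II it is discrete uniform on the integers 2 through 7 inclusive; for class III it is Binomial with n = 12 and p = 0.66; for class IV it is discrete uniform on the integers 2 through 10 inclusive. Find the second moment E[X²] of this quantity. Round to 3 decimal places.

For each component E[X²] = Var + (mean)², giving I: 23.76; II: 23.1667; III: 65.4192; IV: 42.6667.
Overall E[X²] = 0.2·23.76 + 0.4·23.1667 + 0.2·65.4192 + 0.2·42.6667 = 35.6358.

35.636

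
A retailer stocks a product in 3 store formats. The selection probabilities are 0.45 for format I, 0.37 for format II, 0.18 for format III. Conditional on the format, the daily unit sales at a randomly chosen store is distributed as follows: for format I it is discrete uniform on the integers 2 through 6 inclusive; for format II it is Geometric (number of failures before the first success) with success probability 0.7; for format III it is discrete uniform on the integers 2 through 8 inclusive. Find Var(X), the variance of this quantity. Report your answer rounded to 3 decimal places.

Per component, I: μ=4, E[X²]=18; II: μ=0.428571, E[X²]=0.795918; III: μ=5, E[X²]=29.
E[X] = 0.45·4 + 0.37·0.428571 + 0.18·5 = 2.85857.
E[X²] = 0.45·18 + 0.37·0.795918 + 0.18·29 = 13.6145.
Var(X) = E[X²] − (E[X])² = 13.6145 − 8.17143 = 5.44306.

5.443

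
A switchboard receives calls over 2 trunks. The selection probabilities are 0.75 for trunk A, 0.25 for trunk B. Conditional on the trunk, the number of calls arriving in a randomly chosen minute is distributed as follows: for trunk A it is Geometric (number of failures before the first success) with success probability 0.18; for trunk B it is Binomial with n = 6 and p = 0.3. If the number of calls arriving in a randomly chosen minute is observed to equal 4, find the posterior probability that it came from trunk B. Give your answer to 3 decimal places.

Likelihoods P(X=4 | ·): A: 0.0813819; B: 0.059535.
Posterior ∝ prior × likelihood. Numerator for B: 0.25·0.059535 = 0.0148837.
Normalizing constant: 0.75·0.0813819 + 0.25·0.059535 = 0.0759202.
P(B | observation) = 0.0148837 / 0.0759202 = 0.196045.

0.196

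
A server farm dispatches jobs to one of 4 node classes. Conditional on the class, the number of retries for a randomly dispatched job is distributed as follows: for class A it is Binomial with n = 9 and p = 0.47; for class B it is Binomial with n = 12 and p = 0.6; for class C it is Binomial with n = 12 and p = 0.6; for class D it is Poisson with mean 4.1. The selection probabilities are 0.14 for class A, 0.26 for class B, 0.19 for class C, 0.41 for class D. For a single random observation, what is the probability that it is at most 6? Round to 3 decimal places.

0.642

Conditional on each class, P(X ≤ 6): A: 0.936291; B: 0.334791; C: 0.334791; D: 0.878648.
By total probability, P(X ≤ 6) = 0.14·0.936291 + 0.26·0.334791 + 0.19·0.334791 + 0.41·0.878648 = 0.641983.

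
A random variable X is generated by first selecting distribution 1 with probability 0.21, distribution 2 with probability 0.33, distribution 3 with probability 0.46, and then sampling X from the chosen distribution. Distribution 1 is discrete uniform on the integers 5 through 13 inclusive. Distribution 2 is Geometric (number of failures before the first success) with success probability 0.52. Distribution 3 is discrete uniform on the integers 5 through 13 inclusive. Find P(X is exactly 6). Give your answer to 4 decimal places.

Conditional on each component, P(X = 6): 1: 0.111111; 2: 0.00635991; 3: 0.111111.
By total probability, P(X = 6) = 0.21·0.111111 + 0.33·0.00635991 + 0.46·0.111111 = 0.0765432.

0.0765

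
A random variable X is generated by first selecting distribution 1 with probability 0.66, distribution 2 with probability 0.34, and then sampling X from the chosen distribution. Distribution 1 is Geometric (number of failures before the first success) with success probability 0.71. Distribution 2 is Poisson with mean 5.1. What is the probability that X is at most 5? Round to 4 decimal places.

0.8631

Conditional on each component, P(X ≤ 5): 1: 0.999405; 2: 0.59842.
By total probability, P(X ≤ 5) = 0.66·0.999405 + 0.34·0.59842 = 0.86307.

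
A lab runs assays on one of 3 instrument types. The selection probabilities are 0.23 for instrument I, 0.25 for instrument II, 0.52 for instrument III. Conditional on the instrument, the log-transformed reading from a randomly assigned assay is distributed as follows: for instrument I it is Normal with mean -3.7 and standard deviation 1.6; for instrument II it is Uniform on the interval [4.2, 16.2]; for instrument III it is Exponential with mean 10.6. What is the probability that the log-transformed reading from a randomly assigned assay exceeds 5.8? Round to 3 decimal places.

0.518

Conditional on each instrument, P(X > 5.8): I: 1.44701e-09; II: 0.866667; III: 0.578585.
By total probability, P(X > 5.8) = 0.23·1.44701e-09 + 0.25·0.866667 + 0.52·0.578585 = 0.517531.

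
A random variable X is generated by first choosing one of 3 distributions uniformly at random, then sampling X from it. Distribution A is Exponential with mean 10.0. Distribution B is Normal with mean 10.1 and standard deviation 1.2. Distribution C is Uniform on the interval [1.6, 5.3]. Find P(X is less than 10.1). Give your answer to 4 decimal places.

0.7119

Conditional on each component, P(X < 10.1): A: 0.635781; B: 0.5; C: 1.
By total probability, P(X < 10.1) = 0.333333·0.635781 + 0.333333·0.5 + 0.333333·1 = 0.711927.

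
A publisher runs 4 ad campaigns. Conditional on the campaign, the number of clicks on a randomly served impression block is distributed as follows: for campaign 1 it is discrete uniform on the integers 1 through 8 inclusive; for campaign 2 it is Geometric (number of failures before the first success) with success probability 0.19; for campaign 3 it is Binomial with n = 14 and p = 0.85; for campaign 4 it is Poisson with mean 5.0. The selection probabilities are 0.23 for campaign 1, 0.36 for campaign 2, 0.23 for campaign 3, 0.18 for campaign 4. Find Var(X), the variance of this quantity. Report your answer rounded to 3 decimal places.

Per component, 1: μ=4.5, E[X²]=25.5; 2: μ=4.26316, E[X²]=40.6122; 3: μ=11.9, E[X²]=143.395; 4: μ=5, E[X²]=30.
E[X] = 0.23·4.5 + 0.36·4.26316 + 0.23·11.9 + 0.18·5 = 6.20674.
E[X²] = 0.23·25.5 + 0.36·40.6122 + 0.23·143.395 + 0.18·30 = 58.8662.
Var(X) = E[X²] − (E[X])² = 58.8662 − 38.5236 = 20.3427.

20.343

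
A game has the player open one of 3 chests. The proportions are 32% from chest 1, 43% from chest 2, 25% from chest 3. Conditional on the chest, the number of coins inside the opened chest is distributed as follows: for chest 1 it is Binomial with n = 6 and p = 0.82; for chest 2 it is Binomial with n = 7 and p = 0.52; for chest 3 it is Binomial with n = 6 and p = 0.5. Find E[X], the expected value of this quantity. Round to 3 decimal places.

Component means — 1: 4.92; 2: 3.64; 3: 3.
E[X] = 0.32·4.92 + 0.43·3.64 + 0.25·3 = 3.8896.

3.890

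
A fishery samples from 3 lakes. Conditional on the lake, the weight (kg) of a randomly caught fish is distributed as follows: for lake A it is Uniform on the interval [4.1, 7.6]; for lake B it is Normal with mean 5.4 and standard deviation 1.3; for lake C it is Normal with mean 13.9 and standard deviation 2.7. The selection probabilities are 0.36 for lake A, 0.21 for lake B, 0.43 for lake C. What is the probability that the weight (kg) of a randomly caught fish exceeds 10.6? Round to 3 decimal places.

Conditional on each lake, P(X > 10.6): A: 0; B: 3.16712e-05; C: 0.889188.
By total probability, P(X > 10.6) = 0.36·0 + 0.21·3.16712e-05 + 0.43·0.889188 = 0.382358.

0.382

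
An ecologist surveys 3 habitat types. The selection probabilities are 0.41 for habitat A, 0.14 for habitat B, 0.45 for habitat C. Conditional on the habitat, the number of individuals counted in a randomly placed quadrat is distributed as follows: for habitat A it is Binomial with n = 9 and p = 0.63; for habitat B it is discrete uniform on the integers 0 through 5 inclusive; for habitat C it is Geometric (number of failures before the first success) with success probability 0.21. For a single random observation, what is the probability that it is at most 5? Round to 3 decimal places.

0.662

Conditional on each habitat, P(X ≤ 5): A: 0.441573; B: 1; C: 0.756913.
By total probability, P(X ≤ 5) = 0.41·0.441573 + 0.14·1 + 0.45·0.756913 = 0.661656.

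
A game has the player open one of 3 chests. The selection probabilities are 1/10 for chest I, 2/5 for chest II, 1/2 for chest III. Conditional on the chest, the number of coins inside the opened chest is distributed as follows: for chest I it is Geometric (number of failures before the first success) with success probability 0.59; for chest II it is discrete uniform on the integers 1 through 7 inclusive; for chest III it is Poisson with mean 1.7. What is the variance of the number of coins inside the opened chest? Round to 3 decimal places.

Per component, I: μ=0.694915, E[X²]=1.66073; II: μ=4, E[X²]=20; III: μ=1.7, E[X²]=4.59.
E[X] = 0.1·0.694915 + 0.4·4 + 0.5·1.7 = 2.51949.
E[X²] = 0.1·1.66073 + 0.4·20 + 0.5·4.59 = 10.4611.
Var(X) = E[X²] − (E[X])² = 10.4611 − 6.34784 = 4.11324.

4.113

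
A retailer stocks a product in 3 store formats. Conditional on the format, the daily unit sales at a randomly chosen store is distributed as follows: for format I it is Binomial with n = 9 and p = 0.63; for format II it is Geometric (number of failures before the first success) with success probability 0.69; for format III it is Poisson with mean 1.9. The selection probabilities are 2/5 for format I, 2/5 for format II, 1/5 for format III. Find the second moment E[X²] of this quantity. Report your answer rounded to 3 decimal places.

For each component E[X²] = Var + (mean)², giving I: 34.2468; II: 0.852972; III: 5.51.
Overall E[X²] = 0.4·34.2468 + 0.4·0.852972 + 0.2·5.51 = 15.1419.

15.142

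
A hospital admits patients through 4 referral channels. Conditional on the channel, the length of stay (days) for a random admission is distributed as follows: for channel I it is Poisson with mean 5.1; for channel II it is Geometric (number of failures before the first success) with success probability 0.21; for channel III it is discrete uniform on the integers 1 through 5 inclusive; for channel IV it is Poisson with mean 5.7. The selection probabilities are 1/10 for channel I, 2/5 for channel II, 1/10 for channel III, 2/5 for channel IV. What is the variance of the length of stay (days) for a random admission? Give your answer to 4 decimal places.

11.2015

Per component, I: μ=5.1, E[X²]=31.11; II: μ=3.7619, E[X²]=32.0658; III: μ=3, E[X²]=11; IV: μ=5.7, E[X²]=38.19.
E[X] = 0.1·5.1 + 0.4·3.7619 + 0.1·3 + 0.4·5.7 = 4.59476.
E[X²] = 0.1·31.11 + 0.4·32.0658 + 0.1·11 + 0.4·38.19 = 32.3133.
Var(X) = E[X²] − (E[X])² = 32.3133 − 21.1118 = 11.2015.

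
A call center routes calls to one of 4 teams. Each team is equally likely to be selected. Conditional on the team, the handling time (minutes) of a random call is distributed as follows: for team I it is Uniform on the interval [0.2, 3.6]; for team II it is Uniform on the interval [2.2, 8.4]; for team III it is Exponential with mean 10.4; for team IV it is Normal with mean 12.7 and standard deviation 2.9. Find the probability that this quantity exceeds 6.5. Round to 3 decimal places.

0.456

Conditional on each team, P(X > 6.5): I: 0; II: 0.306452; III: 0.535261; IV: 0.983739.
By total probability, P(X > 6.5) = 0.25·0 + 0.25·0.306452 + 0.25·0.535261 + 0.25·0.983739 = 0.456363.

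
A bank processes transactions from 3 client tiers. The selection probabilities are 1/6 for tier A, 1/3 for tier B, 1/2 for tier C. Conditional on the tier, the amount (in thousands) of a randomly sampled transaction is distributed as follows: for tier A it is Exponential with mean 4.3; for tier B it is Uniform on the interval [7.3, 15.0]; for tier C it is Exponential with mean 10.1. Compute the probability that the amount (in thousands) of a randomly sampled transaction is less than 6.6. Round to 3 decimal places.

0.371

Conditional on each tier, P(X < 6.6): A: 0.784519; B: 0; C: 0.47976.
By total probability, P(X < 6.6) = 0.166667·0.784519 + 0.333333·0 + 0.5·0.47976 = 0.370633.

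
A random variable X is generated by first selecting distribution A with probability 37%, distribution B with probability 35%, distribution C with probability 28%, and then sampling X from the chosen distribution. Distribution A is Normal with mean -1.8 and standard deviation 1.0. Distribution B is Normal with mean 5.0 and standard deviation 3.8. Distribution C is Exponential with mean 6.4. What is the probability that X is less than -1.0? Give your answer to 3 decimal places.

0.312

Conditional on each component, P(X < -1.0): A: 0.788145; B: 0.0571741; C: 0.
By total probability, P(X < -1.0) = 0.37·0.788145 + 0.35·0.0571741 + 0.28·0 = 0.311624.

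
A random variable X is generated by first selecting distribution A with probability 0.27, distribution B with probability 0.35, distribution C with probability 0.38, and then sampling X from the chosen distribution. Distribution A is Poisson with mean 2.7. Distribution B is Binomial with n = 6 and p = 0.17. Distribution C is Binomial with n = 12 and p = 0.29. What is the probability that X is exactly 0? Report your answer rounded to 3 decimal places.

0.139

Conditional on each component, P(X = 0): A: 0.0672055; B: 0.32694; C: 0.0164097.
By total probability, P(X = 0) = 0.27·0.0672055 + 0.35·0.32694 + 0.38·0.0164097 = 0.13881.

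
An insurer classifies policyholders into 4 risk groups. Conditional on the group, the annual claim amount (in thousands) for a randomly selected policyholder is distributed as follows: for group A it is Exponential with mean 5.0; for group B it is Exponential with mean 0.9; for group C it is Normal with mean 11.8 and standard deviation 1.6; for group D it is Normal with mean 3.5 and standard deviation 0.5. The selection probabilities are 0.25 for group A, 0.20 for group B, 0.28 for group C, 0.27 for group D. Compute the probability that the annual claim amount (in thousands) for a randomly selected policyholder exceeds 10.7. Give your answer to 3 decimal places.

Conditional on each group, P(X > 10.7): A: 0.117655; B: 6.86627e-06; C: 0.754116; D: 0.
By total probability, P(X > 10.7) = 0.25·0.117655 + 0.2·6.86627e-06 + 0.28·0.754116 + 0.27·0 = 0.240568.

0.241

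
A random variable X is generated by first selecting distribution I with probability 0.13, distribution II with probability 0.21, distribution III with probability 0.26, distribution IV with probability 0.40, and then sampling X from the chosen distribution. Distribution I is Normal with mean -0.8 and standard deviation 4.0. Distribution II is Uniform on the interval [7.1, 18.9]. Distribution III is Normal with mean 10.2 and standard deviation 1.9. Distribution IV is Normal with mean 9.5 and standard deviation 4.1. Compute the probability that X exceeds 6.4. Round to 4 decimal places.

0.7788

Conditional on each component, P(X > 6.4): I: 0.0359303; II: 1; III: 0.97725; IV: 0.775205.
By total probability, P(X > 6.4) = 0.13·0.0359303 + 0.21·1 + 0.26·0.97725 + 0.4·0.775205 = 0.778838.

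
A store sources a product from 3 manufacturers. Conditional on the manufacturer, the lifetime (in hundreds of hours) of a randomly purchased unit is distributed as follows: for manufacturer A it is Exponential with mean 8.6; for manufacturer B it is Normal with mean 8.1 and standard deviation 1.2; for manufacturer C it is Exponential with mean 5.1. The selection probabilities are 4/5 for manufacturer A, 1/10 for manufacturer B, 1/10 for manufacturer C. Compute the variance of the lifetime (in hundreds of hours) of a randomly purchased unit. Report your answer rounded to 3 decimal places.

63.003

Per component, A: μ=8.6, E[X²]=147.92; B: μ=8.1, E[X²]=67.05; C: μ=5.1, E[X²]=52.02.
E[X] = 0.8·8.6 + 0.1·8.1 + 0.1·5.1 = 8.2.
E[X²] = 0.8·147.92 + 0.1·67.05 + 0.1·52.02 = 130.243.
Var(X) = E[X²] − (E[X])² = 130.243 − 67.24 = 63.003.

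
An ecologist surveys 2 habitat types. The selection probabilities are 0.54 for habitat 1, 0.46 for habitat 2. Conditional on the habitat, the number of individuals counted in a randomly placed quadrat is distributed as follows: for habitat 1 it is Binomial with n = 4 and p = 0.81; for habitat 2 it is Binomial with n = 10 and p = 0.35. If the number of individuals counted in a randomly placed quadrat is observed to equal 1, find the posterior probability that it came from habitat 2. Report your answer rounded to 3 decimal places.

0.735

Likelihoods P(X=1 | ·): 1: 0.0222232; 2: 0.0724917.
Posterior ∝ prior × likelihood. Numerator for 2: 0.46·0.0724917 = 0.0333462.
Normalizing constant: 0.54·0.0222232 + 0.46·0.0724917 = 0.0453467.
P(2 | observation) = 0.0333462 / 0.0453467 = 0.735361.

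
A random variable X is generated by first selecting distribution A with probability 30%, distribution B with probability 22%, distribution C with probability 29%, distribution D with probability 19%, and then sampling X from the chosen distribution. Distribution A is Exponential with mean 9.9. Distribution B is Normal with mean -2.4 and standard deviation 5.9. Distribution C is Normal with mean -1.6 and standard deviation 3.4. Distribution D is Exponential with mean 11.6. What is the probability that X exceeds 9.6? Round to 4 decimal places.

Conditional on each component, P(X > 9.6): A: 0.379198; B: 0.0209809; C: 0.000493656; D: 0.437103.
By total probability, P(X > 9.6) = 0.3·0.379198 + 0.22·0.0209809 + 0.29·0.000493656 + 0.19·0.437103 = 0.201568.

0.2016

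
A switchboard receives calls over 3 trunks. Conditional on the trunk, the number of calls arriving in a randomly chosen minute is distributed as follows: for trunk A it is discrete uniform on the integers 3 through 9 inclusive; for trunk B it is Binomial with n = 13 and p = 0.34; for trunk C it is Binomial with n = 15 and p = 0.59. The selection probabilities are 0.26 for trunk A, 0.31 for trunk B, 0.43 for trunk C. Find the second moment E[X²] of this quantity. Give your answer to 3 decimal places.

52.600

For each component E[X²] = Var + (mean)², giving A: 40; B: 22.4536; C: 81.951.
Overall E[X²] = 0.26·40 + 0.31·22.4536 + 0.43·81.951 = 52.5995.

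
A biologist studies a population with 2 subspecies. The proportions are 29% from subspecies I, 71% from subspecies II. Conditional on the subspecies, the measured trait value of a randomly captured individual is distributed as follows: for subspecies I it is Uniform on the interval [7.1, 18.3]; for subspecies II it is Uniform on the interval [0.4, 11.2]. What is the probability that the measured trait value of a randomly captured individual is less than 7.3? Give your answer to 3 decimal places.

0.459

Conditional on each subspecies, P(X < 7.3): I: 0.0178571; II: 0.638889.
By total probability, P(X < 7.3) = 0.29·0.0178571 + 0.71·0.638889 = 0.45879.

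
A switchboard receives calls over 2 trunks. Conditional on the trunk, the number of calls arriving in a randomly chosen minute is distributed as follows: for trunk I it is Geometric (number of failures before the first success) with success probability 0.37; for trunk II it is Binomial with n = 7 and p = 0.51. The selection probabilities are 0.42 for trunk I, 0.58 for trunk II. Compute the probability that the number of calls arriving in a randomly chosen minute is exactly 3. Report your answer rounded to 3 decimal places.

Conditional on each trunk, P(X = 3): I: 0.0925174; II: 0.267647.
By total probability, P(X = 3) = 0.42·0.0925174 + 0.58·0.267647 = 0.194093.

0.194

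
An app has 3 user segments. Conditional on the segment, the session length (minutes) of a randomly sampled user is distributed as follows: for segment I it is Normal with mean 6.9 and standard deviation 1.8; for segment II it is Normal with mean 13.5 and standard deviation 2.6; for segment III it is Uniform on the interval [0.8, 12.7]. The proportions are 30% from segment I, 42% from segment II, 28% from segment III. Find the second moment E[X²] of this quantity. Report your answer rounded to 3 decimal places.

110.701

For each component E[X²] = Var + (mean)², giving I: 50.85; II: 189.01; III: 57.3633.
Overall E[X²] = 0.3·50.85 + 0.42·189.01 + 0.28·57.3633 = 110.701.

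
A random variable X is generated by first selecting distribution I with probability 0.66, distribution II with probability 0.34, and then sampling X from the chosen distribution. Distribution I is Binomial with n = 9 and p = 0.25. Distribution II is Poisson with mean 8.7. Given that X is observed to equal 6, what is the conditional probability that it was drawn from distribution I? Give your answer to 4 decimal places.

0.1434

Likelihoods P(X=6 | ·): I: 0.00865173; II: 0.100328.
Posterior ∝ prior × likelihood. Numerator for I: 0.66·0.00865173 = 0.00571014.
Normalizing constant: 0.66·0.00865173 + 0.34·0.100328 = 0.0398216.
P(I | observation) = 0.00571014 / 0.0398216 = 0.143393.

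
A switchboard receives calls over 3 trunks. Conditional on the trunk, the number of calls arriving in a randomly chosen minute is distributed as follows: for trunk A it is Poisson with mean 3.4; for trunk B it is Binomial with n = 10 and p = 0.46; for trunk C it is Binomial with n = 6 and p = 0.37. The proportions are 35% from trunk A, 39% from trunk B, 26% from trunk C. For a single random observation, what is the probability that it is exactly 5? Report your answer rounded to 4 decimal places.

Conditional on each trunk, P(X = 5): A: 0.126361; B: 0.238319; C: 0.026212.
By total probability, P(X = 5) = 0.35·0.126361 + 0.39·0.238319 + 0.26·0.026212 = 0.143986.

0.1440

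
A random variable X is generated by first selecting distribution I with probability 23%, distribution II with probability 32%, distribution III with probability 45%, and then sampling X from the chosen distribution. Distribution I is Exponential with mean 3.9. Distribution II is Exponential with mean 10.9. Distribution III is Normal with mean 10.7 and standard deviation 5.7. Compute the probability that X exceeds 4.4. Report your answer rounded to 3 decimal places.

0.678

Conditional on each component, P(X > 4.4): I: 0.323614; II: 0.667865; III: 0.865477.
By total probability, P(X > 4.4) = 0.23·0.323614 + 0.32·0.667865 + 0.45·0.865477 = 0.677613.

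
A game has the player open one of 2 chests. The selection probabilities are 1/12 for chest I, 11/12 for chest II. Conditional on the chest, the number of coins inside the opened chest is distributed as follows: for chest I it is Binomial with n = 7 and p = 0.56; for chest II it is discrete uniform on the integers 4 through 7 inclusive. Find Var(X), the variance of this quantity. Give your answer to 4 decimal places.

1.4803

Per component, I: μ=3.92, E[X²]=17.0912; II: μ=5.5, E[X²]=31.5.
E[X] = 0.0833333·3.92 + 0.916667·5.5 = 5.36833.
E[X²] = 0.0833333·17.0912 + 0.916667·31.5 = 30.2993.
Var(X) = E[X²] − (E[X])² = 30.2993 − 28.819 = 1.48026.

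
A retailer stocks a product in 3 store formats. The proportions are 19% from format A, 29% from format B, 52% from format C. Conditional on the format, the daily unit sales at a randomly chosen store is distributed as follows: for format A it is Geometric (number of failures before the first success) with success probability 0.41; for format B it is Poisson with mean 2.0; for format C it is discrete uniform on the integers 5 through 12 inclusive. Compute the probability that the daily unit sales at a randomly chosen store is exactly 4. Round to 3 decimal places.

Conditional on each format, P(X = 4): A: 0.0496812; B: 0.0902235; C: 0.
By total probability, P(X = 4) = 0.19·0.0496812 + 0.29·0.0902235 + 0.52·0 = 0.0356042.

0.036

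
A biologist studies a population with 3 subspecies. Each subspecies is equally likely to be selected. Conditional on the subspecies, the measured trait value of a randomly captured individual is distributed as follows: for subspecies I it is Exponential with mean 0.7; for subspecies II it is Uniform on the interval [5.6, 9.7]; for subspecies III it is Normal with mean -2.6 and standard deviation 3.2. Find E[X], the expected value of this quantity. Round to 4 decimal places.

Component means — I: 0.7; II: 7.65; III: -2.6.
E[X] = 0.333333·0.7 + 0.333333·7.65 + 0.333333·-2.6 = 1.91667.

1.9167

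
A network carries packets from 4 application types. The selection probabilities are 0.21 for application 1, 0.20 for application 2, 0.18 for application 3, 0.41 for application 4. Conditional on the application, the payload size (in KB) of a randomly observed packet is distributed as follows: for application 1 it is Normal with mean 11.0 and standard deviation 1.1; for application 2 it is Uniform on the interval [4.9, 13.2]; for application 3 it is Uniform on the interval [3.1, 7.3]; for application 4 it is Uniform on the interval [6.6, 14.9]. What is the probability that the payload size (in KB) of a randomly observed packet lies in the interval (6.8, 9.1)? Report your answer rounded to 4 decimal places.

Conditional on each application, P(6.8 < X < 9.1): 1: 0.0419921; 2: 0.277108; 3: 0.119048; 4: 0.277108.
By total probability, P(6.8 < X < 9.1) = 0.21·0.0419921 + 0.2·0.277108 + 0.18·0.119048 + 0.41·0.277108 = 0.199283.

0.1993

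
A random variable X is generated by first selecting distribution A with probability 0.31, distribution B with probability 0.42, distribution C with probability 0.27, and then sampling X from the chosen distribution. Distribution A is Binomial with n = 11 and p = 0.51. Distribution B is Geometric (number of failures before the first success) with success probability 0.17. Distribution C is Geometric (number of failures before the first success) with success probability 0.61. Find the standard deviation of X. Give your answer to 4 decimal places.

Per component, A: μ=5.61, E[X²]=34.221; B: μ=4.88235, E[X²]=52.5571; C: μ=0.639344, E[X²]=1.45687.
E[X] = 0.31·5.61 + 0.42·4.88235 + 0.27·0.639344 = 3.96231.
E[X²] = 0.31·34.221 + 0.42·52.5571 + 0.27·1.45687 = 33.0758.
Var(X) = E[X²] − (E[X])² = 33.0758 − 15.6999 = 17.3759.
SD(X) = √17.3759 = 4.16844.

4.1684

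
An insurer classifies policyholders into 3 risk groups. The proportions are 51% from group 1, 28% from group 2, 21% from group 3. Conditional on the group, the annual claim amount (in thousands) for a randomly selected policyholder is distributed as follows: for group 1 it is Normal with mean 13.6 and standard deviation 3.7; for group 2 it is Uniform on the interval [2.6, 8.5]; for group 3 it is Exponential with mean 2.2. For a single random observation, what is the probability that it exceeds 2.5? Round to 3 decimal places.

0.857

Conditional on each group, P(X > 2.5): 1: 0.99865; 2: 1; 3: 0.320984.
By total probability, P(X > 2.5) = 0.51·0.99865 + 0.28·1 + 0.21·0.320984 = 0.856718.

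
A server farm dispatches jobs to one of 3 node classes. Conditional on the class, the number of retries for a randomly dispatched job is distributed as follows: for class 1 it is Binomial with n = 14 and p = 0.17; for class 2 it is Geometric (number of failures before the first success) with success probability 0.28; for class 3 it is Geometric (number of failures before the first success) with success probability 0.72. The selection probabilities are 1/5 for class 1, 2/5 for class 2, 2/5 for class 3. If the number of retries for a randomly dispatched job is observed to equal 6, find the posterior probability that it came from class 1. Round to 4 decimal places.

0.1718

Likelihoods P(X=6 | ·): 1: 0.0163258; 2: 0.0390079; 3: 0.000346961.
Posterior ∝ prior × likelihood. Numerator for 1: 0.2·0.0163258 = 0.00326515.
Normalizing constant: 0.2·0.0163258 + 0.4·0.0390079 + 0.4·0.000346961 = 0.0190071.
P(1 | observation) = 0.00326515 / 0.0190071 = 0.171786.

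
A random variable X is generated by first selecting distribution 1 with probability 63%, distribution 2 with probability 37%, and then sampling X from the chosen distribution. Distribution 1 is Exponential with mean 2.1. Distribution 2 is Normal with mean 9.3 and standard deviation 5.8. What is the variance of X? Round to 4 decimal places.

Per component, 1: μ=2.1, E[X²]=8.82; 2: μ=9.3, E[X²]=120.13.
E[X] = 0.63·2.1 + 0.37·9.3 = 4.764.
E[X²] = 0.63·8.82 + 0.37·120.13 = 50.0047.
Var(X) = E[X²] − (E[X])² = 50.0047 − 22.6957 = 27.309.

27.3090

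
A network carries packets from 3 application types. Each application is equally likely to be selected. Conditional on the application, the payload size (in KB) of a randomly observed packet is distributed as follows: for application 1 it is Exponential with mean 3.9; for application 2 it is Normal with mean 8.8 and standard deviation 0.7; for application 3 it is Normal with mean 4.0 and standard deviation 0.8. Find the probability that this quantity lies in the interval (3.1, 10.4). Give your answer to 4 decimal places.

0.7469

Conditional on each application, P(3.1 < X < 10.4): 1: 0.382156; 2: 0.988865; 3: 0.869705.
By total probability, P(3.1 < X < 10.4) = 0.333333·0.382156 + 0.333333·0.988865 + 0.333333·0.869705 = 0.746909.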